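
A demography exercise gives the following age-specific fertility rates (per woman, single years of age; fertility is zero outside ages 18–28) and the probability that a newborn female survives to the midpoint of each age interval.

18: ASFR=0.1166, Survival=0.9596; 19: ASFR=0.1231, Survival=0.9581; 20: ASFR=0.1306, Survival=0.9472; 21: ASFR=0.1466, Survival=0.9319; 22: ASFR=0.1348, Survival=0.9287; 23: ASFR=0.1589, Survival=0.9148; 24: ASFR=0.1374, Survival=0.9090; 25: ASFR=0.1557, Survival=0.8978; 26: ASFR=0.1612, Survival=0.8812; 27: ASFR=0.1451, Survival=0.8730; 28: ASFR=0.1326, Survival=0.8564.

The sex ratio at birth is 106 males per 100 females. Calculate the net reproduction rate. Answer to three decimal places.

0.683

Proportion female at birth = 100 / (100 + 106) = 0.48544.
Weighting each age-specific rate by interval width and survival:
  18: 1 × 0.1166 × 0.9596 = 0.11189
  19: 1 × 0.1231 × 0.9581 = 0.11794
  20: 1 × 0.1306 × 0.9472 = 0.12370
  21: 1 × 0.1466 × 0.9319 = 0.13662
  22: 1 × 0.1348 × 0.9287 = 0.12519
  23: 1 × 0.1589 × 0.9148 = 0.14536
  24: 1 × 0.1374 × 0.9090 = 0.12490
  25: 1 × 0.1557 × 0.8978 = 0.13979
  26: 1 × 0.1612 × 0.8812 = 0.14205
  27: 1 × 0.1451 × 0.8730 = 0.12667
  28: 1 × 0.1326 × 0.8564 = 0.11356
Sum = 1.40767
NRR = 0.48544 × 1.40767 = 0.68334
NRR < 1, so the cohort does not fully replace itself.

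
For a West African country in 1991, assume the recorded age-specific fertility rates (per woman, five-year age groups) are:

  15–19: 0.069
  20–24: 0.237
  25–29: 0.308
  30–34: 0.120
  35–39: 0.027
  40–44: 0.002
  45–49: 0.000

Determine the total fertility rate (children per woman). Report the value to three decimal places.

Sum of ASFRs = 0.069 + 0.237 + 0.308 + 0.120 + 0.027 + 0.002 + 0.000 = 0.763
TFR = 5 × 0.763 = 3.815

3.815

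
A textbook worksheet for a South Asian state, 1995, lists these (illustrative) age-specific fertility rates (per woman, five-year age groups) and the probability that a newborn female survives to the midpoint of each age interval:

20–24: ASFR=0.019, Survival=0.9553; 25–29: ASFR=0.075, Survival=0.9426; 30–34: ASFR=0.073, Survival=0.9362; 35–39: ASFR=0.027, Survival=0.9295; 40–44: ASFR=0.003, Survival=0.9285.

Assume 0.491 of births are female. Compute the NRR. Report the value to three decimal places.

Proportion female at birth = 0.491.
Each age group contributes 5 × ASFR × survival:
  20–24: 5 × 0.019 × 0.9553 = 0.09075
  25–29: 5 × 0.075 × 0.9426 = 0.35348
  30–34: 5 × 0.073 × 0.9362 = 0.34171
  35–39: 5 × 0.027 × 0.9295 = 0.12548
  40–44: 5 × 0.003 × 0.9285 = 0.01393
Sum = 0.92535
NRR = 0.491 × 0.92535 = 0.45435
With NRR below 1 the population is below replacement fertility.

0.454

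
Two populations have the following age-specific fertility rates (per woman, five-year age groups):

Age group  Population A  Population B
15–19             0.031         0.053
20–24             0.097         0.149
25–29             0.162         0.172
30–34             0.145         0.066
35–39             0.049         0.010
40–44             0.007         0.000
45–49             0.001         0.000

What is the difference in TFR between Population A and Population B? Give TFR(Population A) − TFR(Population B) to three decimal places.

Population A:
  Sum of ASFRs = 0.031 + 0.097 + 0.162 + 0.145 + 0.049 + 0.007 + 0.001 = 0.492
  TFR = 5 × 0.492 = 2.46
Population B:
  Sum of ASFRs = 0.053 + 0.149 + 0.172 + 0.066 + 0.010 + 0.000 + 0.000 = 0.450
  TFR = 5 × 0.450 = 2.25
Difference = 2.46 − 2.25 = 0.21

0.210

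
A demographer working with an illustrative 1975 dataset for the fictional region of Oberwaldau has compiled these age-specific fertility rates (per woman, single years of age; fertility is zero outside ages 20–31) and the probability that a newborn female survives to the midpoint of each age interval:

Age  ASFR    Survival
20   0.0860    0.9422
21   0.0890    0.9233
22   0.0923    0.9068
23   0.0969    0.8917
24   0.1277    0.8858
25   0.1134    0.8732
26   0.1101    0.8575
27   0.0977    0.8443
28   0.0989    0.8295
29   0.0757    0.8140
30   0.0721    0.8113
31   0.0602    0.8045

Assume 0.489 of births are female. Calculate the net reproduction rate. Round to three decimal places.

0.476

Proportion female at birth = 0.489.
Each age group contributes 1 × ASFR × survival:
  20: 1 × 0.0860 × 0.9422 = 0.08103
  21: 1 × 0.0890 × 0.9233 = 0.08217
  22: 1 × 0.0923 × 0.9068 = 0.08370
  23: 1 × 0.0969 × 0.8917 = 0.08641
  24: 1 × 0.1277 × 0.8858 = 0.11312
  25: 1 × 0.1134 × 0.8732 = 0.09902
  26: 1 × 0.1101 × 0.8575 = 0.09441
  27: 1 × 0.0977 × 0.8443 = 0.08249
  28: 1 × 0.0989 × 0.8295 = 0.08204
  29: 1 × 0.0757 × 0.8140 = 0.06162
  30: 1 × 0.0721 × 0.8113 = 0.05849
  31: 1 × 0.0602 × 0.8045 = 0.04843
Sum = 0.97293
NRR = 0.489 × 0.97293 = 0.47576
NRR < 1, so the cohort does not fully replace itself.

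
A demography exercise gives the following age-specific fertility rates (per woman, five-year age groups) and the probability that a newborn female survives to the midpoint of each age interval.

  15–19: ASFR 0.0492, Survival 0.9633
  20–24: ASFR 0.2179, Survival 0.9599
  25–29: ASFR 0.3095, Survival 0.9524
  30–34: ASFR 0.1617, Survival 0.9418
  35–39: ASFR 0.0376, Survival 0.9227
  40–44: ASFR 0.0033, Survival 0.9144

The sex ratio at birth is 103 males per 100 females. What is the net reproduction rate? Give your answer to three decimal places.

Proportion female at birth = 100 / (100 + 103) = 0.49261.
Survival-weighted fertility by age (5·fₓ·Sₓ):
  15–19: 5 × 0.0492 × 0.9633 = 0.23697
  20–24: 5 × 0.2179 × 0.9599 = 1.04581
  25–29: 5 × 0.3095 × 0.9524 = 1.47384
  30–34: 5 × 0.1617 × 0.9418 = 0.76145
  35–39: 5 × 0.0376 × 0.9227 = 0.17347
  40–44: 5 × 0.0033 × 0.9144 = 0.01509
Sum = 3.70663
NRR = 0.49261 × 3.70663 = 1.82592

1.826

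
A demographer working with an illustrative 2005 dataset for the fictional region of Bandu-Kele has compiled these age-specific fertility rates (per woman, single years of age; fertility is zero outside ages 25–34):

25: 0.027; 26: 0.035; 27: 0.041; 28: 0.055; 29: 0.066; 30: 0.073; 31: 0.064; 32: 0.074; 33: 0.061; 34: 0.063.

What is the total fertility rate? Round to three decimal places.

Sum of ASFRs = 0.027 + 0.035 + 0.041 + 0.055 + 0.066 + 0.073 + 0.064 + 0.074 + 0.061 + 0.063 = 0.559
TFR = 0.559

0.559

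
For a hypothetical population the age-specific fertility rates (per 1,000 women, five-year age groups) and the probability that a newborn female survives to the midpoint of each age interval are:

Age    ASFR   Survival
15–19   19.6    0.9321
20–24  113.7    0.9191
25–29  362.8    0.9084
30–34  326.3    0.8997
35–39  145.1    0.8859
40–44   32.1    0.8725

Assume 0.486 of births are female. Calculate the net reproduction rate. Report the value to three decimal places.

Proportion female at birth = 0.486.
Weighting each age-specific rate by interval width and survival:
  15–19: 5 × 19.6/1000 × 0.9321 = 0.09135
  20–24: 5 × 113.7/1000 × 0.9191 = 0.52251
  25–29: 5 × 362.8/1000 × 0.9084 = 1.64784
  30–34: 5 × 326.3/1000 × 0.8997 = 1.46786
  35–39: 5 × 145.1/1000 × 0.8859 = 0.64272
  40–44: 5 × 32.1/1000 × 0.8725 = 0.14004
Sum = 4.51232
NRR = 0.486 × 4.51232 = 2.19299
An NRR exceeding 1 indicates intrinsic growth under these rates.

2.193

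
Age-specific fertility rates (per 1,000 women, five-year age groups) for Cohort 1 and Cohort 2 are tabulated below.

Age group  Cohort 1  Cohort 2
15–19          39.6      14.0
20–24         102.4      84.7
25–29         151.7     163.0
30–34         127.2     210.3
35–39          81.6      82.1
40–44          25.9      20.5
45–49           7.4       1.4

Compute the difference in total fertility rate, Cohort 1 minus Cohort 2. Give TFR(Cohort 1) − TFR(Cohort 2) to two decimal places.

-0.20

Cohort 1:
  Sum of ASFRs = 39.6 + 102.4 + 151.7 + 127.2 + 81.6 + 25.9 + 7.4 = 535.8
  TFR = 5 × 535.8 / 1000 = 2.679
Cohort 2:
  Sum of ASFRs = 14.0 + 84.7 + 163.0 + 210.3 + 82.1 + 20.5 + 1.4 = 576.0
  TFR = 5 × 576.0 / 1000 = 2.88
Difference = 2.679 − 2.88 = -0.201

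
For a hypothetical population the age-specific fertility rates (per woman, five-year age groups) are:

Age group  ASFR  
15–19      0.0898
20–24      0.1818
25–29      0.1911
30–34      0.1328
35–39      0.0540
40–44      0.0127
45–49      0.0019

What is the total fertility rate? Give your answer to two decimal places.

3.32

Sum of ASFRs = 0.0898 + 0.1818 + 0.1911 + 0.1328 + 0.0540 + 0.0127 + 0.0019 = 0.6641
TFR = 5 × 0.6641 = 3.3205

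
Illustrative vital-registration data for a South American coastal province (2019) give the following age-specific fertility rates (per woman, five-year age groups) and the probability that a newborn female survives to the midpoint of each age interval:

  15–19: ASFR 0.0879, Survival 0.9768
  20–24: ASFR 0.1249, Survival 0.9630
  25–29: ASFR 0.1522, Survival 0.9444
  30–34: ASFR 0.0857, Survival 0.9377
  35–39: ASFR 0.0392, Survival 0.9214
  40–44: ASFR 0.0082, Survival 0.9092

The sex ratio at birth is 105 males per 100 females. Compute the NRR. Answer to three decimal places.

Proportion female at birth = 100 / (100 + 105) = 0.48780.
Each age group contributes 5 × ASFR × survival:
  15–19: 5 × 0.0879 × 0.9768 = 0.42930
  20–24: 5 × 0.1249 × 0.9630 = 0.60139
  25–29: 5 × 0.1522 × 0.9444 = 0.71869
  30–34: 5 × 0.0857 × 0.9377 = 0.40180
  35–39: 5 × 0.0392 × 0.9214 = 0.18059
  40–44: 5 × 0.0082 × 0.9092 = 0.03728
Sum = 2.36905
NRR = 0.48780 × 2.36905 = 1.15562
An NRR exceeding 1 indicates intrinsic growth under these rates.

1.156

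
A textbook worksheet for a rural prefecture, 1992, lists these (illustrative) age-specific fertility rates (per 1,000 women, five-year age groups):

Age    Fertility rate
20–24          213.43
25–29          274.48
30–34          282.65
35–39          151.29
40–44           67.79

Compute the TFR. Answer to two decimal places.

Sum of ASFRs = 213.43 + 274.48 + 282.65 + 151.29 + 67.79 = 989.64
TFR = 5 × 989.64 / 1000 = 4.9482

4.95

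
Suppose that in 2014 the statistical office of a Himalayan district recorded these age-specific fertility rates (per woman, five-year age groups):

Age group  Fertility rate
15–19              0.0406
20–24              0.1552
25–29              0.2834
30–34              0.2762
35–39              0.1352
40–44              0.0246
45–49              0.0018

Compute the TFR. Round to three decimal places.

Sum of ASFRs = 0.0406 + 0.1552 + 0.2834 + 0.2762 + 0.1352 + 0.0246 + 0.0018 = 0.9170
TFR = 5 × 0.9170 = 4.585

4.585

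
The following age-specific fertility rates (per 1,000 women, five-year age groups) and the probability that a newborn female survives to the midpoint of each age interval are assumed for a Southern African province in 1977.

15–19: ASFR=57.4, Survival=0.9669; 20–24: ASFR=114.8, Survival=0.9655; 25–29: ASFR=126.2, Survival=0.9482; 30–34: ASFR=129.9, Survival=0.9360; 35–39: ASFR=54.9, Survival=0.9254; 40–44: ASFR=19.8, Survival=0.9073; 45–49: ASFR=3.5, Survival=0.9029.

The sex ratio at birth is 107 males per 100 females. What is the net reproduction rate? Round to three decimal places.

1.158

Proportion female at birth = 100 / (100 + 107) = 0.48309.
Each age group contributes 5 × ASFR × survival:
  15–19: 5 × 57.4/1000 × 0.9669 = 0.27750
  20–24: 5 × 114.8/1000 × 0.9655 = 0.55420
  25–29: 5 × 126.2/1000 × 0.9482 = 0.59831
  30–34: 5 × 129.9/1000 × 0.9360 = 0.60793
  35–39: 5 × 54.9/1000 × 0.9254 = 0.25402
  40–44: 5 × 19.8/1000 × 0.9073 = 0.08982
  45–49: 5 × 3.5/1000 × 0.9029 = 0.01580
Sum = 2.39758
NRR = 0.48309 × 2.39758 = 1.15825
An NRR exceeding 1 indicates intrinsic growth under these rates.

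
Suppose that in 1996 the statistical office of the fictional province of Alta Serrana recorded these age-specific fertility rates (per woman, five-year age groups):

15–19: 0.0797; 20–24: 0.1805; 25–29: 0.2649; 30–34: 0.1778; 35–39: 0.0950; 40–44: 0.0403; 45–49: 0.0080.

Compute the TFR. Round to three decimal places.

Sum of ASFRs = 0.0797 + 0.1805 + 0.2649 + 0.1778 + 0.0950 + 0.0403 + 0.0080 = 0.8462
TFR = 5 × 0.8462 = 4.231

4.231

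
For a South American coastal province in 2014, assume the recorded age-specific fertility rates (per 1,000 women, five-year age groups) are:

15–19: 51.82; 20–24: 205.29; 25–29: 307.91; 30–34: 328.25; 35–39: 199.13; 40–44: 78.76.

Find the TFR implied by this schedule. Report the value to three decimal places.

5.856

Sum of ASFRs = 51.82 + 205.29 + 307.91 + 328.25 + 199.13 + 78.76 = 1171.16
TFR = 5 × 1171.16 / 1000 = 5.8558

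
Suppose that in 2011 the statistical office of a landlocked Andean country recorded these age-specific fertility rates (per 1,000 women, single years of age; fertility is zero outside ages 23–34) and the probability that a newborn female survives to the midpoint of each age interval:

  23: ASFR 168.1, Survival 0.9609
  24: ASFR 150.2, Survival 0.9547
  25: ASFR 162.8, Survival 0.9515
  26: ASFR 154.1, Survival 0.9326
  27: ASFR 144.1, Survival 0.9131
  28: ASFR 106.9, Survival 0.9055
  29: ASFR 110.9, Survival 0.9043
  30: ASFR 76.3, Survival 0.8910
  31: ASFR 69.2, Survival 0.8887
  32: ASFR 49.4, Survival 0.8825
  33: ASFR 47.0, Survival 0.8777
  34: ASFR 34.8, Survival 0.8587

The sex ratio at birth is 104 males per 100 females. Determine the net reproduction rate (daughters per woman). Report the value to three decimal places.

Proportion female at birth = 100 / (100 + 104) = 0.49020.
Each age group contributes 1 × ASFR × survival:
  23: 1 × 168.1/1000 × 0.9609 = 0.16153
  24: 1 × 150.2/1000 × 0.9547 = 0.14340
  25: 1 × 162.8/1000 × 0.9515 = 0.15490
  26: 1 × 154.1/1000 × 0.9326 = 0.14371
  27: 1 × 144.1/1000 × 0.9131 = 0.13158
  28: 1 × 106.9/1000 × 0.9055 = 0.09680
  29: 1 × 110.9/1000 × 0.9043 = 0.10029
  30: 1 × 76.3/1000 × 0.8910 = 0.06798
  31: 1 × 69.2/1000 × 0.8887 = 0.06150
  32: 1 × 49.4/1000 × 0.8825 = 0.04360
  33: 1 × 47.0/1000 × 0.8777 = 0.04125
  34: 1 × 34.8/1000 × 0.8587 = 0.02988
Sum = 1.17642
NRR = 0.49020 × 1.17642 = 0.57668

0.577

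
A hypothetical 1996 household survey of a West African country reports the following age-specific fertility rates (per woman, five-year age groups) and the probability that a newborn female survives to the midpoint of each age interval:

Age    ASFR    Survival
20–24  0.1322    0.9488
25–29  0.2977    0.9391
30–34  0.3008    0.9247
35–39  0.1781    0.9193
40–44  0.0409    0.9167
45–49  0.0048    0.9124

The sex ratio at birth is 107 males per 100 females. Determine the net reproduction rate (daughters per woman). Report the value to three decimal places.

2.147

Proportion female at birth = 100 / (100 + 107) = 0.48309.
Survival-weighted fertility by age (5·fₓ·Sₓ):
  20–24: 5 × 0.1322 × 0.9488 = 0.62716
  25–29: 5 × 0.2977 × 0.9391 = 1.39785
  30–34: 5 × 0.3008 × 0.9247 = 1.39075
  35–39: 5 × 0.1781 × 0.9193 = 0.81864
  40–44: 5 × 0.0409 × 0.9167 = 0.18747
  45–49: 5 × 0.0048 × 0.9124 = 0.02190
Sum = 4.44377
NRR = 0.48309 × 4.44377 = 2.14674
NRR > 1, so each generation more than replaces itself.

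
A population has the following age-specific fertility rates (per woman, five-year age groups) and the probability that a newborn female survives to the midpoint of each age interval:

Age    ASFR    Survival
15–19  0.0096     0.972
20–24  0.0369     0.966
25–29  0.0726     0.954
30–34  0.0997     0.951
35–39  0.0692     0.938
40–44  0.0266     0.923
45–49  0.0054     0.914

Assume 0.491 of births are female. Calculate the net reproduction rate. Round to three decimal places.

0.745

Proportion female at birth = 0.491.
Weighting each age-specific rate by interval width and survival:
  15–19: 5 × 0.0096 × 0.972 = 0.04666
  20–24: 5 × 0.0369 × 0.966 = 0.17823
  25–29: 5 × 0.0726 × 0.954 = 0.34630
  30–34: 5 × 0.0997 × 0.951 = 0.47407
  35–39: 5 × 0.0692 × 0.938 = 0.32455
  40–44: 5 × 0.0266 × 0.923 = 0.12276
  45–49: 5 × 0.0054 × 0.914 = 0.02468
Sum = 1.51725
NRR = 0.491 × 1.51725 = 0.74497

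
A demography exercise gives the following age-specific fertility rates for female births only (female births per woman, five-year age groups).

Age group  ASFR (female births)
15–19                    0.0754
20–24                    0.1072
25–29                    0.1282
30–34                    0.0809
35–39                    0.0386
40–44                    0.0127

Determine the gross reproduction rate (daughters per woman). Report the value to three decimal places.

Sum of female ASFRs = 0.0754 + 0.1072 + 0.1282 + 0.0809 + 0.0386 + 0.0127 = 0.4430
GRR = 5 × 0.4430 = 2.215

2.215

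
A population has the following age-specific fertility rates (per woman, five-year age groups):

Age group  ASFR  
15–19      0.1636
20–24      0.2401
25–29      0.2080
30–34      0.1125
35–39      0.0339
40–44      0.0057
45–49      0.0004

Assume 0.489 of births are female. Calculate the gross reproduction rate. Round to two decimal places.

Proportion female at birth = 0.489.
Sum of ASFRs = 0.1636 + 0.2401 + 0.2080 + 0.1125 + 0.0339 + 0.0057 + 0.0004 = 0.7642
TFR = 5 × 0.7642 = 3.821
GRR = 0.489 × 3.821 = 1.86847

1.87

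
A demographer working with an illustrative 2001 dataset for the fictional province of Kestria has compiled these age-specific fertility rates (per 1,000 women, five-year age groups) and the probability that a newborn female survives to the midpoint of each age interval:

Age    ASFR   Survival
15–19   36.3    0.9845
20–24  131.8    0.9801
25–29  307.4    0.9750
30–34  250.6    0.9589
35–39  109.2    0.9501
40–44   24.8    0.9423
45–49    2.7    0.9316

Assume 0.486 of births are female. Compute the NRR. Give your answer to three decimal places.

2.028

Proportion female at birth = 0.486.
Per-age-group product (5 × ASFR × survival probability):
  15–19: 5 × 36.3/1000 × 0.9845 = 0.17869
  20–24: 5 × 131.8/1000 × 0.9801 = 0.64589
  25–29: 5 × 307.4/1000 × 0.9750 = 1.49858
  30–34: 5 × 250.6/1000 × 0.9589 = 1.20150
  35–39: 5 × 109.2/1000 × 0.9501 = 0.51875
  40–44: 5 × 24.8/1000 × 0.9423 = 0.11685
  45–49: 5 × 2.7/1000 × 0.9316 = 0.01258
Sum = 4.17284
NRR = 0.486 × 4.17284 = 2.02800
An NRR exceeding 1 indicates intrinsic growth under these rates.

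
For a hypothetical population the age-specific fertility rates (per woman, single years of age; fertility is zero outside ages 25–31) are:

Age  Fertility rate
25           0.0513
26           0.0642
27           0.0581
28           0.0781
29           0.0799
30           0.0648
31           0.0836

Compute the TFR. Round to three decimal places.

Sum of ASFRs = 0.0513 + 0.0642 + 0.0581 + 0.0781 + 0.0799 + 0.0648 + 0.0836 = 0.4800
TFR = 0.48

0.480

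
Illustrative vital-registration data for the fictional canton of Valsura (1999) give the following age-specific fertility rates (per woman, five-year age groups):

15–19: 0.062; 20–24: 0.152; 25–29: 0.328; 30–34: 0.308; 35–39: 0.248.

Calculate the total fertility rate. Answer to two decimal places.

Sum of ASFRs = 0.062 + 0.152 + 0.328 + 0.308 + 0.248 = 1.098
TFR = 5 × 1.098 = 5.49

5.49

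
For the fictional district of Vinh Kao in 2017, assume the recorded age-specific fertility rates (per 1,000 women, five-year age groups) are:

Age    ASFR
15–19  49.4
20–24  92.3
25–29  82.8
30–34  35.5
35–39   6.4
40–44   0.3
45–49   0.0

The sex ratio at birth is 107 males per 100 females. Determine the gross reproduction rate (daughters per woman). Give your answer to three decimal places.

0.644

Proportion female at birth = 100 / (100 + 107) = 0.48309.
Sum of ASFRs = 49.4 + 92.3 + 82.8 + 35.5 + 6.4 + 0.3 + 0.0 = 266.7
TFR = 5 × 266.7 / 1000 = 1.3335
GRR = 0.48309 × 1.3335 = 0.64420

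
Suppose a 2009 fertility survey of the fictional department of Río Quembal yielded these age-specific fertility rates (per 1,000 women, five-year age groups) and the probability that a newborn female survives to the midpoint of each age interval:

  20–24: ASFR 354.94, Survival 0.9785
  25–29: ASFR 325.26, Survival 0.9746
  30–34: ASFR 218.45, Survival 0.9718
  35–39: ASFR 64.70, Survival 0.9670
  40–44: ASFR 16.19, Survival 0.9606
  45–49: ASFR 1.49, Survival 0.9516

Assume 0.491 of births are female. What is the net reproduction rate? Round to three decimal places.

2.347

Proportion female at birth = 0.491.
Each age group contributes 5 × ASFR × survival:
  20–24: 5 × 354.94/1000 × 0.9785 = 1.73654
  25–29: 5 × 325.26/1000 × 0.9746 = 1.58499
  30–34: 5 × 218.45/1000 × 0.9718 = 1.06145
  35–39: 5 × 64.70/1000 × 0.9670 = 0.31282
  40–44: 5 × 16.19/1000 × 0.9606 = 0.07776
  45–49: 5 × 1.49/1000 × 0.9516 = 0.00709
Sum = 4.78065
NRR = 0.491 × 4.78065 = 2.34730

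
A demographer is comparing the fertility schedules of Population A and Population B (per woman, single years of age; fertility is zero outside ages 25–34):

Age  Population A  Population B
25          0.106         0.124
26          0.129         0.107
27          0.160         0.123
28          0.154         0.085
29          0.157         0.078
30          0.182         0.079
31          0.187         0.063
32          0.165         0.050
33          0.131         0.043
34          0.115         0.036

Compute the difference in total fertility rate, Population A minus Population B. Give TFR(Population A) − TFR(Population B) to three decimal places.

0.698

Population A:
  Sum of ASFRs = 0.106 + 0.129 + 0.160 + 0.154 + 0.157 + 0.182 + 0.187 + 0.165 + 0.131 + 0.115 = 1.486
  TFR = 1.486
Population B:
  Sum of ASFRs = 0.124 + 0.107 + 0.123 + 0.085 + 0.078 + 0.079 + 0.063 + 0.050 + 0.043 + 0.036 = 0.788
  TFR = 0.788
Difference = 1.486 − 0.788 = 0.698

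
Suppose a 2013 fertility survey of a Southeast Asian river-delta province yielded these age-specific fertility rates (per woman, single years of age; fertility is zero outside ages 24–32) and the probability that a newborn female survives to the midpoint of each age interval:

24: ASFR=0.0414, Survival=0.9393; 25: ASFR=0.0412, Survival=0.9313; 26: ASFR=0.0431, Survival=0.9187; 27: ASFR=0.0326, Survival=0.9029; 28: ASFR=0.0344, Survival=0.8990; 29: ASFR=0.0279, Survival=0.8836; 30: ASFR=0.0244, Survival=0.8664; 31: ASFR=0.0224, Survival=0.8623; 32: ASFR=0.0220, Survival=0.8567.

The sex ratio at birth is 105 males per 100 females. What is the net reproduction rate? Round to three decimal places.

0.127

Proportion female at birth = 100 / (100 + 105) = 0.48780.
Each age group contributes 1 × ASFR × survival:
  24: 1 × 0.0414 × 0.9393 = 0.03889
  25: 1 × 0.0412 × 0.9313 = 0.03837
  26: 1 × 0.0431 × 0.9187 = 0.03960
  27: 1 × 0.0326 × 0.9029 = 0.02943
  28: 1 × 0.0344 × 0.8990 = 0.03093
  29: 1 × 0.0279 × 0.8836 = 0.02465
  30: 1 × 0.0244 × 0.8664 = 0.02114
  31: 1 × 0.0224 × 0.8623 = 0.01932
  32: 1 × 0.0220 × 0.8567 = 0.01885
Sum = 0.26118
NRR = 0.48780 × 0.26118 = 0.12740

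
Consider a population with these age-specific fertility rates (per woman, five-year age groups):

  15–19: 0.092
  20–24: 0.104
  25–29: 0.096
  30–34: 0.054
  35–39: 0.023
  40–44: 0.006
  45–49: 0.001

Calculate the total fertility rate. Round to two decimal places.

Sum of ASFRs = 0.092 + 0.104 + 0.096 + 0.054 + 0.023 + 0.006 + 0.001 = 0.376
TFR = 5 × 0.376 = 1.88

1.88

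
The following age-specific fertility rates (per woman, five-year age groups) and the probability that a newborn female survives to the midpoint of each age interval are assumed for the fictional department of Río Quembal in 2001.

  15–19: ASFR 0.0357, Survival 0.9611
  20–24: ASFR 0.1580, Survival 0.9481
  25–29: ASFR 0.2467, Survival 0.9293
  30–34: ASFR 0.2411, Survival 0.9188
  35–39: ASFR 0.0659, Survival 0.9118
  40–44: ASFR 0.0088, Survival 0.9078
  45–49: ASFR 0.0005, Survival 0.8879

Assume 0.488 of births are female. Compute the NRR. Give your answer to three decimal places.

Proportion female at birth = 0.488.
Per-age-group product (5 × ASFR × survival probability):
  15–19: 5 × 0.0357 × 0.9611 = 0.17156
  20–24: 5 × 0.1580 × 0.9481 = 0.74900
  25–29: 5 × 0.2467 × 0.9293 = 1.14629
  30–34: 5 × 0.2411 × 0.9188 = 1.10761
  35–39: 5 × 0.0659 × 0.9118 = 0.30044
  40–44: 5 × 0.0088 × 0.9078 = 0.03994
  45–49: 5 × 0.0005 × 0.8879 = 0.00222
Sum = 3.51706
NRR = 0.488 × 3.51706 = 1.71633

1.716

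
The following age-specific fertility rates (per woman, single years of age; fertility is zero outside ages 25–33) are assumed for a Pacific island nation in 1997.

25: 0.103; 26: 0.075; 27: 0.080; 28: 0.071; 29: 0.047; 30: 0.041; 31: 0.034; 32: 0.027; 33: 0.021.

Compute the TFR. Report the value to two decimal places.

Sum of ASFRs = 0.103 + 0.075 + 0.080 + 0.071 + 0.047 + 0.041 + 0.034 + 0.027 + 0.021 = 0.499
TFR = 0.499

0.50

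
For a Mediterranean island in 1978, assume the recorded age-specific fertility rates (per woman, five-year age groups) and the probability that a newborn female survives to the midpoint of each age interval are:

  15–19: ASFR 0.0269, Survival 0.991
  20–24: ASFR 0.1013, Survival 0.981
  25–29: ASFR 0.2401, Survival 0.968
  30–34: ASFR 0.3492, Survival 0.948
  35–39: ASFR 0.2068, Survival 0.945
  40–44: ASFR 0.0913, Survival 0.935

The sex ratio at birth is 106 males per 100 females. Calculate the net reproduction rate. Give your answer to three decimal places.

Proportion female at birth = 100 / (100 + 106) = 0.48544.
Per-age-group product (5 × ASFR × survival probability):
  15–19: 5 × 0.0269 × 0.991 = 0.13329
  20–24: 5 × 0.1013 × 0.981 = 0.49688
  25–29: 5 × 0.2401 × 0.968 = 1.16208
  30–34: 5 × 0.3492 × 0.948 = 1.65521
  35–39: 5 × 0.2068 × 0.945 = 0.97713
  40–44: 5 × 0.0913 × 0.935 = 0.42683
Sum = 4.85142
NRR = 0.48544 × 4.85142 = 2.35507

2.355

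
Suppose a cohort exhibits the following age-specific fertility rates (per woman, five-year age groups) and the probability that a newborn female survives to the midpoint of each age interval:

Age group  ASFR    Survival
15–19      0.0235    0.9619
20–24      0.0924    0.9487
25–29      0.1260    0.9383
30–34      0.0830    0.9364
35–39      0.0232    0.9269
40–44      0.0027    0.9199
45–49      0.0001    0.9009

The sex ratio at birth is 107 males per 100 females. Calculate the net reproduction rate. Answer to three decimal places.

Proportion female at birth = 100 / (100 + 107) = 0.48309.
Survival-weighted fertility by age (5·fₓ·Sₓ):
  15–19: 5 × 0.0235 × 0.9619 = 0.11302
  20–24: 5 × 0.0924 × 0.9487 = 0.43830
  25–29: 5 × 0.1260 × 0.9383 = 0.59113
  30–34: 5 × 0.0830 × 0.9364 = 0.38861
  35–39: 5 × 0.0232 × 0.9269 = 0.10752
  40–44: 5 × 0.0027 × 0.9199 = 0.01242
  45–49: 5 × 0.0001 × 0.9009 = 0.00045
Sum = 1.65145
NRR = 0.48309 × 1.65145 = 0.79780

0.798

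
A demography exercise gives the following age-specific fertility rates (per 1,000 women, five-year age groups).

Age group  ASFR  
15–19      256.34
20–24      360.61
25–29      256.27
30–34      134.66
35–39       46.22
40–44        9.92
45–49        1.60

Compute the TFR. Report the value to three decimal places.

Sum of ASFRs = 256.34 + 360.61 + 256.27 + 134.66 + 46.22 + 9.92 + 1.60 = 1065.62
TFR = 5 × 1065.62 / 1000 = 5.3281

5.328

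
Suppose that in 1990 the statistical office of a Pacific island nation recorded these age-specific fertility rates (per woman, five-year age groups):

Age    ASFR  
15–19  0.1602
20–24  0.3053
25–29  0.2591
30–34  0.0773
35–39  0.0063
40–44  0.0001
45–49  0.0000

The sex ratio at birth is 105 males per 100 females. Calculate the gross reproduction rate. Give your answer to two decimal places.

1.97

Proportion female at birth = 100 / (100 + 105) = 0.48780.
Sum of ASFRs = 0.1602 + 0.3053 + 0.2591 + 0.0773 + 0.0063 + 0.0001 + 0.0000 = 0.8083
TFR = 5 × 0.8083 = 4.0415
GRR = 0.48780 × 4.0415 = 1.97144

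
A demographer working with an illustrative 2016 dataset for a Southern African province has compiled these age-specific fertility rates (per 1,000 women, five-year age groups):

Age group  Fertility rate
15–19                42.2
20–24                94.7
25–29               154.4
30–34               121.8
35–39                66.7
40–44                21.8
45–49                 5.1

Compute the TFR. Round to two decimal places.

2.53

Sum of ASFRs = 42.2 + 94.7 + 154.4 + 121.8 + 66.7 + 21.8 + 5.1 = 506.7
TFR = 5 × 506.7 / 1000 = 2.5335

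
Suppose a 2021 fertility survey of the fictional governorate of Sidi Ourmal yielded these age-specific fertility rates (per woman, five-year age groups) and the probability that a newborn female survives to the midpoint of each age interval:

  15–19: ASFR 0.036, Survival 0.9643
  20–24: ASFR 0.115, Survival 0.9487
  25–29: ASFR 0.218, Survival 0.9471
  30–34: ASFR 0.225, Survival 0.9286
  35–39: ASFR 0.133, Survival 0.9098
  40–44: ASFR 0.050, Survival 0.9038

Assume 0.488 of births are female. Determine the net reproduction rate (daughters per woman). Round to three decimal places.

Proportion female at birth = 0.488.
Each age group contributes 5 × ASFR × survival:
  15–19: 5 × 0.036 × 0.9643 = 0.17357
  20–24: 5 × 0.115 × 0.9487 = 0.54550
  25–29: 5 × 0.218 × 0.9471 = 1.03234
  30–34: 5 × 0.225 × 0.9286 = 1.04468
  35–39: 5 × 0.133 × 0.9098 = 0.60502
  40–44: 5 × 0.050 × 0.9038 = 0.22595
Sum = 3.62706
NRR = 0.488 × 3.62706 = 1.77001
NRR > 1, so each generation more than replaces itself.

1.770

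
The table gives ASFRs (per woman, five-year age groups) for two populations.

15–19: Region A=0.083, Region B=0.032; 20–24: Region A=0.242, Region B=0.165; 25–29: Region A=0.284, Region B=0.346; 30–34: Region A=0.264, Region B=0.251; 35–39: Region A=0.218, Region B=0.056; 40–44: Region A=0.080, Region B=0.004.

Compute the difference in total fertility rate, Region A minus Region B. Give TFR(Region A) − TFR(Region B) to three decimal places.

Region A:
  Sum of ASFRs = 0.083 + 0.242 + 0.284 + 0.264 + 0.218 + 0.080 = 1.171
  TFR = 5 × 1.171 = 5.855
Region B:
  Sum of ASFRs = 0.032 + 0.165 + 0.346 + 0.251 + 0.056 + 0.004 = 0.854
  TFR = 5 × 0.854 = 4.27
Difference = 5.855 − 4.27 = 1.585

1.585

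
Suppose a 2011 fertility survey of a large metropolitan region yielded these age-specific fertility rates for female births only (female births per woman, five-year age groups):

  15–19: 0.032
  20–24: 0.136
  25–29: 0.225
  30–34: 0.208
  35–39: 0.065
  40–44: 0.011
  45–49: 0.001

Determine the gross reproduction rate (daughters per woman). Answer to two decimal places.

Sum of female ASFRs = 0.032 + 0.136 + 0.225 + 0.208 + 0.065 + 0.011 + 0.001 = 0.678
GRR = 5 × 0.678 = 3.39

3.39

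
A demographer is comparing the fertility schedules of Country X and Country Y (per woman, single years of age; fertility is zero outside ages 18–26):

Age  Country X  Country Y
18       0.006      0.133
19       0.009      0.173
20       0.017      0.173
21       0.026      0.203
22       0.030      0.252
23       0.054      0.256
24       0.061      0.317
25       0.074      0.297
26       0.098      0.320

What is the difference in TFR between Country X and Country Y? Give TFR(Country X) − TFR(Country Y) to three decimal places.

Country X:
  Sum of ASFRs = 0.006 + 0.009 + 0.017 + 0.026 + 0.030 + 0.054 + 0.061 + 0.074 + 0.098 = 0.375
  TFR = 0.375
Country Y:
  Sum of ASFRs = 0.133 + 0.173 + 0.173 + 0.203 + 0.252 + 0.256 + 0.317 + 0.297 + 0.320 = 2.124
  TFR = 2.124
Difference = 0.375 − 2.124 = -1.749

-1.749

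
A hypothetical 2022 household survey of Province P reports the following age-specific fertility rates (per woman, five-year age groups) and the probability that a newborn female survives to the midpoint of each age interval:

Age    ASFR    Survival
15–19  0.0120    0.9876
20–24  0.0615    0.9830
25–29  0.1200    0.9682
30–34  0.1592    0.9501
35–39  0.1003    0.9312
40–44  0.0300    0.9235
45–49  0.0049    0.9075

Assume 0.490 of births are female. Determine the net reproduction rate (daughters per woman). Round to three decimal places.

Proportion female at birth = 0.490.
Each age group contributes 5 × ASFR × survival:
  15–19: 5 × 0.0120 × 0.9876 = 0.05926
  20–24: 5 × 0.0615 × 0.9830 = 0.30227
  25–29: 5 × 0.1200 × 0.9682 = 0.58092
  30–34: 5 × 0.1592 × 0.9501 = 0.75628
  35–39: 5 × 0.1003 × 0.9312 = 0.46700
  40–44: 5 × 0.0300 × 0.9235 = 0.13853
  45–49: 5 × 0.0049 × 0.9075 = 0.02223
Sum = 2.32649
NRR = 0.490 × 2.32649 = 1.13998
NRR > 1, so each generation more than replaces itself.

1.140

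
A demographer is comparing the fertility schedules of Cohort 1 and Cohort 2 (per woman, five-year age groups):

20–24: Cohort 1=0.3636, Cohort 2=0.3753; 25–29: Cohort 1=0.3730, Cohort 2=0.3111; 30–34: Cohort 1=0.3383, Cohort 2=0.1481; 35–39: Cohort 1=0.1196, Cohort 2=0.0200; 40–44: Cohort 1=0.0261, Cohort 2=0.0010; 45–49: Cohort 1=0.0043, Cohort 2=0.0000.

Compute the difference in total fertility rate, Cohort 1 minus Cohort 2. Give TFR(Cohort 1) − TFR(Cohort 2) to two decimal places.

1.85

Cohort 1:
  Sum of ASFRs = 0.3636 + 0.3730 + 0.3383 + 0.1196 + 0.0261 + 0.0043 = 1.2249
  TFR = 5 × 1.2249 = 6.1245
Cohort 2:
  Sum of ASFRs = 0.3753 + 0.3111 + 0.1481 + 0.0200 + 0.0010 + 0.0000 = 0.8555
  TFR = 5 × 0.8555 = 4.2775
Difference = 6.1245 − 4.2775 = 1.847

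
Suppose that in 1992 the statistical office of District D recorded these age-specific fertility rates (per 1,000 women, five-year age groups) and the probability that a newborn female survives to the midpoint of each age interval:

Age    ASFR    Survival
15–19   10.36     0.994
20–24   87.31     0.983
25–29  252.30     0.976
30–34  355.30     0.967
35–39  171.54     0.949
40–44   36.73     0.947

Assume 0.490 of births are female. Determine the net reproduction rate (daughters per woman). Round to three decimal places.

Proportion female at birth = 0.490.
Per-age-group product (5 × ASFR × survival probability):
  15–19: 5 × 10.36/1000 × 0.994 = 0.05149
  20–24: 5 × 87.31/1000 × 0.983 = 0.42913
  25–29: 5 × 252.30/1000 × 0.976 = 1.23122
  30–34: 5 × 355.30/1000 × 0.967 = 1.71788
  35–39: 5 × 171.54/1000 × 0.949 = 0.81396
  40–44: 5 × 36.73/1000 × 0.947 = 0.17392
Sum = 4.41760
NRR = 0.490 × 4.41760 = 2.16462

2.165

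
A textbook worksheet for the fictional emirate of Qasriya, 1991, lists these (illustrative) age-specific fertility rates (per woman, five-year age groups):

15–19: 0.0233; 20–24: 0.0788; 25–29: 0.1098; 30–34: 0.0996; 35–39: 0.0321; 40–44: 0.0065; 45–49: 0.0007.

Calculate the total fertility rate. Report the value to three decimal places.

1.754

Sum of ASFRs = 0.0233 + 0.0788 + 0.1098 + 0.0996 + 0.0321 + 0.0065 + 0.0007 = 0.3508
TFR = 5 × 0.3508 = 1.754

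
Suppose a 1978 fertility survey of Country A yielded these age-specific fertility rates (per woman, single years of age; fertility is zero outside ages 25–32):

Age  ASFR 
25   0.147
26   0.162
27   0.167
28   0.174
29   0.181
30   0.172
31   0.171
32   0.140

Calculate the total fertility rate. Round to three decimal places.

1.314

Sum of ASFRs = 0.147 + 0.162 + 0.167 + 0.174 + 0.181 + 0.172 + 0.171 + 0.140 = 1.314
TFR = 1.314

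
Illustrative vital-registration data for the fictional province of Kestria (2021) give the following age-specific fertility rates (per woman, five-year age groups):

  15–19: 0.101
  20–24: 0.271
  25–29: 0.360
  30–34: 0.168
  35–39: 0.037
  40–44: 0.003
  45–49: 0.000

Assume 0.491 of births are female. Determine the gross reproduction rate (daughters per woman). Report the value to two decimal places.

Proportion female at birth = 0.491.
Sum of ASFRs = 0.101 + 0.271 + 0.360 + 0.168 + 0.037 + 0.003 + 0.000 = 0.940
TFR = 5 × 0.940 = 4.7
GRR = 0.491 × 4.7 = 2.30770

2.31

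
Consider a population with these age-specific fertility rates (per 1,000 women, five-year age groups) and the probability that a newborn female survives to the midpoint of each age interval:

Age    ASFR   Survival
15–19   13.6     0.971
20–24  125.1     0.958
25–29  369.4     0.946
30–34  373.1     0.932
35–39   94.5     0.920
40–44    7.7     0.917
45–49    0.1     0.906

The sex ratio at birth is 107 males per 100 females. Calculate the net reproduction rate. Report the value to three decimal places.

2.233

Proportion female at birth = 100 / (100 + 107) = 0.48309.
Survival-weighted fertility by age (5·fₓ·Sₓ):
  15–19: 5 × 13.6/1000 × 0.971 = 0.06603
  20–24: 5 × 125.1/1000 × 0.958 = 0.59923
  25–29: 5 × 369.4/1000 × 0.946 = 1.74726
  30–34: 5 × 373.1/1000 × 0.932 = 1.73865
  35–39: 5 × 94.5/1000 × 0.920 = 0.43470
  40–44: 5 × 7.7/1000 × 0.917 = 0.03530
  45–49: 5 × 0.1/1000 × 0.906 = 0.00045
Sum = 4.62162
NRR = 0.48309 × 4.62162 = 2.23266
An NRR exceeding 1 indicates intrinsic growth under these rates.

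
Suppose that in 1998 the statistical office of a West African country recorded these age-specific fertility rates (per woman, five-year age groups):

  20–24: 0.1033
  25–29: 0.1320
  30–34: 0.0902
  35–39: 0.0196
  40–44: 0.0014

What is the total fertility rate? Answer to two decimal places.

Sum of ASFRs = 0.1033 + 0.1320 + 0.0902 + 0.0196 + 0.0014 = 0.3465
TFR = 5 × 0.3465 = 1.7325

1.73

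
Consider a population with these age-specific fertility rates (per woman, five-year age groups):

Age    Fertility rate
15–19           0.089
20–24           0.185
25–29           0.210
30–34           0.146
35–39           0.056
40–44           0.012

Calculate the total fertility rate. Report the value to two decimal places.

3.49

Sum of ASFRs = 0.089 + 0.185 + 0.210 + 0.146 + 0.056 + 0.012 = 0.698
TFR = 5 × 0.698 = 3.49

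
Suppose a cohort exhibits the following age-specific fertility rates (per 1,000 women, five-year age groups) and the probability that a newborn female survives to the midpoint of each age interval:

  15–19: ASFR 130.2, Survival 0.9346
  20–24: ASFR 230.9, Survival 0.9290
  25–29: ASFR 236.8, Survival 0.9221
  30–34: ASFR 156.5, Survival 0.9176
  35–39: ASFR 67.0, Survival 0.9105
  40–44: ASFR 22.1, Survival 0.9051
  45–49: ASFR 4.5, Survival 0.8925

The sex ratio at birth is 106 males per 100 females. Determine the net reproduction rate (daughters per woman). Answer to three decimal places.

Proportion female at birth = 100 / (100 + 106) = 0.48544.
Each age group contributes 5 × ASFR × survival:
  15–19: 5 × 130.2/1000 × 0.9346 = 0.60842
  20–24: 5 × 230.9/1000 × 0.9290 = 1.07253
  25–29: 5 × 236.8/1000 × 0.9221 = 1.09177
  30–34: 5 × 156.5/1000 × 0.9176 = 0.71802
  35–39: 5 × 67.0/1000 × 0.9105 = 0.30502
  40–44: 5 × 22.1/1000 × 0.9051 = 0.10001
  45–49: 5 × 4.5/1000 × 0.8925 = 0.02008
Sum = 3.91585
NRR = 0.48544 × 3.91585 = 1.90091
With NRR above 1 the population is above replacement fertility.

1.901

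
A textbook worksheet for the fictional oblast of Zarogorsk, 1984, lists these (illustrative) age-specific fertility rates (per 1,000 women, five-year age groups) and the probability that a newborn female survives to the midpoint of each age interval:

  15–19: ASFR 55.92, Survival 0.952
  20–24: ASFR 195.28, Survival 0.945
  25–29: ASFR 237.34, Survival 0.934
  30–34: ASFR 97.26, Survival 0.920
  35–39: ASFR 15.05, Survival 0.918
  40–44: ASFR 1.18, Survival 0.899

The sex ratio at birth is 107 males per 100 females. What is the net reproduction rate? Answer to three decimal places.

1.362

Proportion female at birth = 100 / (100 + 107) = 0.48309.
Per-age-group product (5 × ASFR × survival probability):
  15–19: 5 × 55.92/1000 × 0.952 = 0.26618
  20–24: 5 × 195.28/1000 × 0.945 = 0.92270
  25–29: 5 × 237.34/1000 × 0.934 = 1.10838
  30–34: 5 × 97.26/1000 × 0.920 = 0.44740
  35–39: 5 × 15.05/1000 × 0.918 = 0.06908
  40–44: 5 × 1.18/1000 × 0.899 = 0.00530
Sum = 2.81904
NRR = 0.48309 × 2.81904 = 1.36185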